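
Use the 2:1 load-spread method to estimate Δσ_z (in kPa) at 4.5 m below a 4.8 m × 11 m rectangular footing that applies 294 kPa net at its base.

Δσ_z ≈ 108 kPa

By the 2:1 method the load spreads at 1 horizontal : 2 vertical, so at depth z the loaded area has grown by z in each plan dimension:
Δσ = qBL/((B+z)(L+z)) = 294×4.8×11/((4.8+4.5)(11+4.5)) = 107.69 kPa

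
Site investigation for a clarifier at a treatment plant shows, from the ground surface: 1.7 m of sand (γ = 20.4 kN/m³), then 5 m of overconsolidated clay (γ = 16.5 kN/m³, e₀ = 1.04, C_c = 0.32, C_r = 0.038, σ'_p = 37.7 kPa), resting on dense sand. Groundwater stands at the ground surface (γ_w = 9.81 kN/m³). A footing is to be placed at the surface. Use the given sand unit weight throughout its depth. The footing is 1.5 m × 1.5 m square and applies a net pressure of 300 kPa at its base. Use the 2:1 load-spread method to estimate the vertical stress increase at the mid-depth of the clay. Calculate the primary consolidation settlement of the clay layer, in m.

Mid-depth of clay below the ground surface: z = 1.7 + 5/2 = 4.2 m.
Total vertical stress at mid-clay: σ_v = 20.4×1.7 + 16.5×2.5 = 75.93 kPa.
Pore pressure: u = 9.81×(4.2 − 0) = 41.202 kPa.
Initial effective stress: σ'_0 = σ_v − u = 75.93 − 41.202 = 34.728 kPa.
Stress increase at mid-clay by the 2:1 spreading method:
Δσ = qBL/((B+z)(L+z)) = 300×1.5×1.5/((1.5+4.2)(1.5+4.2)) = 20.776 kPa
Final effective stress: σ'_f = 34.728 + 20.776 = 55.504 kPa.
σ'_f = 55.504 > σ'_p = 37.7 kPa, so the stress path crosses the preconsolidation pressure — recompression up to σ'_p, then virgin compression beyond:
S_c = H/(1+e₀)·[C_r·log₁₀(σ'_p/σ'_0) + C_c·log₁₀(σ'_f/σ'_p)]
    = 5/2.04 × [0.038×log₁₀(37.7/34.728) + 0.32×log₁₀(55.504/37.7)]
    = 2.451 × [0.0013551 + 0.053755] = 0.1351 m

S_c ≈ 0.135 m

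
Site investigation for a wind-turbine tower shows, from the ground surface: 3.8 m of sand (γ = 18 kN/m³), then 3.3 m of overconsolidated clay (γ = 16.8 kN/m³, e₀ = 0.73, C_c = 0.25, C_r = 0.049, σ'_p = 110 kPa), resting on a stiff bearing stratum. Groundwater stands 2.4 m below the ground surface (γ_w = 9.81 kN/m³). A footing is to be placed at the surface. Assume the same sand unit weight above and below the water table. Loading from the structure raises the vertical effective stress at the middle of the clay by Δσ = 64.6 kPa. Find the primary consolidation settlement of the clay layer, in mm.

Mid-depth of clay below the ground surface: z = 3.8 + 3.3/2 = 5.45 m.
Total vertical stress at mid-clay: σ_v = 18×3.8 + 16.8×1.65 = 96.12 kPa.
Pore pressure: u = 9.81×(5.45 − 2.4) = 29.921 kPa.
Initial effective stress: σ'_0 = σ_v − u = 96.12 − 29.921 = 66.199 kPa.
Final effective stress: σ'_f = 66.199 + 64.6 = 130.8 kPa.
σ'_f = 130.8 > σ'_p = 110 kPa, so the stress path crosses the preconsolidation pressure — recompression up to σ'_p, then virgin compression beyond:
S_c = H/(1+e₀)·[C_r·log₁₀(σ'_p/σ'_0) + C_c·log₁₀(σ'_f/σ'_p)]
    = 3.3/1.73 × [0.049×log₁₀(110/66.199) + 0.25×log₁₀(130.8/110)]
    = 1.9075 × [0.010807 + 0.018804] = 0.05648 m

S_c ≈ 56.5 mm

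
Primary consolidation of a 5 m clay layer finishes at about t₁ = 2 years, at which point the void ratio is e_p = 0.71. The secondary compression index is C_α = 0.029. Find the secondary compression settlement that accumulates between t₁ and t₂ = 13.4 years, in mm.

S_s ≈ 70 mm

Secondary compression: S_s = C_α·H/(1+e_p)·log₁₀(t₂/t₁)
S_s = 0.029×5/(1+0.71)×log₁₀(13.4/2)
    = 0.0848 × 0.8261 = 0.07005 m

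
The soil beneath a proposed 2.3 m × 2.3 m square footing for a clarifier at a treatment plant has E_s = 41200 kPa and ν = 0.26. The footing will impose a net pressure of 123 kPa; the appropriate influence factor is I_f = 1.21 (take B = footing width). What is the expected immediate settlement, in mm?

Immediate (elastic) settlement: S_e = q·B·(1−ν²)/E_s · I_f.
S_e = 123 × 2.3 × (1 − 0.26²) / 41200 × 1.21
    = 123 × 2.3 × 0.9324 / 41200 × 1.21
    = 0.007747 m = 7.747 mm

S_e ≈ 7.75 mm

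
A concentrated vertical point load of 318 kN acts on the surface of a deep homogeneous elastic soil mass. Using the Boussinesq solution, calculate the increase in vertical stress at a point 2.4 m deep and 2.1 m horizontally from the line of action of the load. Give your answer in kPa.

Boussinesq vertical stress below a point load on an elastic half-space:
Δσ_z = 3P/(2πz²) · [1 + (r/z)²]^(−5/2)
r/z = 2.1/2.4 = 0.875; [1+(r/z)²]^(−5/2) = 0.24141.
Δσ_z = 3×318/(2π×2.4²) × 0.24141 = 26.36 × 0.24141 = 6.364 kPa

Δσ_z ≈ 6.36 kPa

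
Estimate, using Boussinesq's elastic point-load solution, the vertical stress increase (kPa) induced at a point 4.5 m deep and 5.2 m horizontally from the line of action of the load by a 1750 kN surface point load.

Δσ_z ≈ 4.95 kPa

Boussinesq vertical stress below a point load on an elastic half-space:
Δσ_z = 3P/(2πz²) · [1 + (r/z)²]^(−5/2)
r/z = 5.2/4.5 = 1.1556; [1+(r/z)²]^(−5/2) = 0.11999.
Δσ_z = 3×1750/(2π×4.5²) × 0.11999 = 41.262 × 0.11999 = 4.951 kPa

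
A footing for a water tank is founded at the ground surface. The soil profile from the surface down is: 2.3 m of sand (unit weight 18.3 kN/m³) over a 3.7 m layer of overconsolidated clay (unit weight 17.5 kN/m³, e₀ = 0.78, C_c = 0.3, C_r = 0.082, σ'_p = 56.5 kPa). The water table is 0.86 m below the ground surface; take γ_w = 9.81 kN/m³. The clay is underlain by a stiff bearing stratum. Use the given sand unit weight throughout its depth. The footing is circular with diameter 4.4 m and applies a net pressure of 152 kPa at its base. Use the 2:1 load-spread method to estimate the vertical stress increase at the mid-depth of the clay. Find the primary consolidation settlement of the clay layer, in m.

Mid-depth of clay below the ground surface: z = 2.3 + 3.7/2 = 4.15 m.
Total vertical stress at mid-clay: σ_v = 18.3×2.3 + 17.5×1.85 = 74.465 kPa.
Pore pressure: u = 9.81×(4.15 − 0.86) = 32.275 kPa.
Initial effective stress: σ'_0 = σ_v − u = 74.465 − 32.275 = 42.19 kPa.
Stress increase at mid-clay by the 2:1 spreading method:
Δσ ≈ qD²/(D+z)² = 152×4.4²/(4.4+4.15)² = 40.255 kPa
Final effective stress: σ'_f = 42.19 + 40.255 = 82.445 kPa.
σ'_f = 82.445 > σ'_p = 56.5 kPa, so the stress path crosses the preconsolidation pressure — recompression up to σ'_p, then virgin compression beyond:
S_c = H/(1+e₀)·[C_r·log₁₀(σ'_p/σ'_0) + C_c·log₁₀(σ'_f/σ'_p)]
    = 3.7/1.78 × [0.082×log₁₀(56.5/42.19) + 0.3×log₁₀(82.445/56.5)]
    = 2.0787 × [0.010401 + 0.049235] = 0.124 m

S_c ≈ 0.124 m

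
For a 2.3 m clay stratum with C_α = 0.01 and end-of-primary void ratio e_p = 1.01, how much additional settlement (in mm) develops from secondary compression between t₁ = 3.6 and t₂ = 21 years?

Secondary compression: S_s = C_α·H/(1+e_p)·log₁₀(t₂/t₁)
S_s = 0.01×2.3/(1+1.01)×log₁₀(21/3.6)
    = 0.01144 × 0.7659 = 0.008764 m

S_s ≈ 8.76 mm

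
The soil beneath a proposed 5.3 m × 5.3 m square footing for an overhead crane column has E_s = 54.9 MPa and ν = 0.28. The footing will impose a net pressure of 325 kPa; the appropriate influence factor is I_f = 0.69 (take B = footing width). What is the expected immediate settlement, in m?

S_e ≈ 0.02 m

Immediate (elastic) settlement: S_e = q·B·(1−ν²)/E_s · I_f.
E_s = 54.9 MPa = 54900 kPa.
S_e = 325 × 5.3 × (1 − 0.28²) / 54900 × 0.69
    = 325 × 5.3 × 0.9216 / 54900 × 0.69
    = 0.01995 m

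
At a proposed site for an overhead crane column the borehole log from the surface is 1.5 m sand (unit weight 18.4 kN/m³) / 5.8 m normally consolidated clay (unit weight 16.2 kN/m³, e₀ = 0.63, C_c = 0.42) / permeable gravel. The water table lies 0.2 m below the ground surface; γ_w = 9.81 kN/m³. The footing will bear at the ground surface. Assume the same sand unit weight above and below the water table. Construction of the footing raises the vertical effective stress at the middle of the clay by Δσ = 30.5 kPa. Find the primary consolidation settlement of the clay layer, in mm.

Mid-depth of clay below the ground surface: z = 1.5 + 5.8/2 = 4.4 m.
Total vertical stress at mid-clay: σ_v = 18.4×1.5 + 16.2×2.9 = 74.58 kPa.
Pore pressure: u = 9.81×(4.4 − 0.2) = 41.202 kPa.
Initial effective stress: σ'_0 = σ_v − u = 74.58 − 41.202 = 33.378 kPa.
Final effective stress: σ'_f = σ'_0 + Δσ = 33.378 + 30.5 = 63.878 kPa.
Normally consolidated clay, so the full stress increment lies on the virgin compression line:
S_c = C_c·H/(1+e₀)·log₁₀(σ'_f/σ'_0) = 0.42×5.8/(1+0.63)×log₁₀(63.878/33.378)
    = 1.4945 × 0.28189 = 0.4213 m

S_c ≈ 421 mm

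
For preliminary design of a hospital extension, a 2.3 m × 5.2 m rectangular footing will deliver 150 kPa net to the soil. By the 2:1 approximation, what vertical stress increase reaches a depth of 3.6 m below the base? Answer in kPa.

Δσ_z ≈ 34.6 kPa

By the 2:1 method the load spreads at 1 horizontal : 2 vertical, so at depth z the loaded area has grown by z in each plan dimension:
Δσ = qBL/((B+z)(L+z)) = 150×2.3×5.2/((2.3+3.6)(5.2+3.6)) = 34.553 kPa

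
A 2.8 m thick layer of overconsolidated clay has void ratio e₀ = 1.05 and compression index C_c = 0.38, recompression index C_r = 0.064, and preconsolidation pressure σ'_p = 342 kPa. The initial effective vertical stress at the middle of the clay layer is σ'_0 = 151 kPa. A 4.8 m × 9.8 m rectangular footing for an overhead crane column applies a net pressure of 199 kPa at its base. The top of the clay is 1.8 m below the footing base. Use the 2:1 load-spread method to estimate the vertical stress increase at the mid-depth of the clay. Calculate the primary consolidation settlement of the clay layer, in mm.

Mid-depth of clay below the footing base: z = 1.8 + 2.8/2 = 3.2 m.
Stress increase at mid-clay by the 2:1 spreading method:
Δσ = qBL/((B+z)(L+z)) = 199×4.8×9.8/((4.8+3.2)(9.8+3.2)) = 90.009 kPa
Final effective stress: σ'_f = 151 + 90.009 = 241.01 kPa.
σ'_f = 241.01 ≤ σ'_p = 342 kPa, so the clay remains overconsolidated and only the recompression index applies:
S_c = C_r·H/(1+e₀)·log₁₀(σ'_f/σ'_0) = 0.064×2.8/2.05×log₁₀(241.01/151)
    = 0.087418 × 0.20306 = 0.01775 m

S_c ≈ 17.8 mm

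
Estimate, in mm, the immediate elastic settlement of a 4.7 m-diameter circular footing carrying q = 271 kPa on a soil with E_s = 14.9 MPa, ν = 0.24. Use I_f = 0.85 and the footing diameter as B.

Immediate (elastic) settlement: S_e = q·B·(1−ν²)/E_s · I_f.
E_s = 14.9 MPa = 14900 kPa.
S_e = 271 × 4.7 × (1 − 0.24²) / 14900 × 0.85
    = 271 × 4.7 × 0.9424 / 14900 × 0.85
    = 0.06848 m = 68.48 mm

S_e ≈ 68.5 mm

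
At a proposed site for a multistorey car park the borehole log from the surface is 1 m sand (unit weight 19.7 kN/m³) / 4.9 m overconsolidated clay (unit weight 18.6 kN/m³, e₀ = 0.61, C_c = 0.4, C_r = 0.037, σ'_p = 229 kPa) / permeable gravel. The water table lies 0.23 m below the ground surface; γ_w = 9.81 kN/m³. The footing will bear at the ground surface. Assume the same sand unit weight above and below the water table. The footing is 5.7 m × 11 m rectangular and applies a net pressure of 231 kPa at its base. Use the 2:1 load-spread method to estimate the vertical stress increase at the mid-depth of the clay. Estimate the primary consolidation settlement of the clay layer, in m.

Mid-depth of clay below the ground surface: z = 1 + 4.9/2 = 3.45 m.
Total vertical stress at mid-clay: σ_v = 19.7×1 + 18.6×2.45 = 65.27 kPa.
Pore pressure: u = 9.81×(3.45 − 0.23) = 31.588 kPa.
Initial effective stress: σ'_0 = σ_v − u = 65.27 − 31.588 = 33.682 kPa.
Stress increase at mid-clay by the 2:1 spreading method:
Δσ = qBL/((B+z)(L+z)) = 231×5.7×11/((5.7+3.45)(11+3.45)) = 109.54 kPa
Final effective stress: σ'_f = 33.682 + 109.54 = 143.22 kPa.
σ'_f = 143.22 ≤ σ'_p = 229 kPa, so the clay remains overconsolidated and only the recompression index applies:
S_c = C_r·H/(1+e₀)·log₁₀(σ'_f/σ'_0) = 0.037×4.9/1.61×log₁₀(143.22/33.682)
    = 0.11261 × 0.62861 = 0.07079 m

S_c ≈ 0.0708 m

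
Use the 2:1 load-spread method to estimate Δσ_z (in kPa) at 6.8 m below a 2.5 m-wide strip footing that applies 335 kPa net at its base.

By the 2:1 method the load spreads at 1 horizontal : 2 vertical, so at depth z the loaded area has grown by z in each plan dimension:
Δσ = qB/(B+z) = 335×2.5/(2.5+6.8) = 90.054 kPa

Δσ_z ≈ 90.1 kPa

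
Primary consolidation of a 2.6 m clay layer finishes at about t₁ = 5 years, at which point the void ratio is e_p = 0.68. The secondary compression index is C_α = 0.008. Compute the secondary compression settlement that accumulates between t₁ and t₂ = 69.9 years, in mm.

S_s ≈ 14.2 mm

Secondary compression: S_s = C_α·H/(1+e_p)·log₁₀(t₂/t₁)
S_s = 0.008×2.6/(1+0.68)×log₁₀(69.9/5)
    = 0.01238 × 1.146 = 0.01418 m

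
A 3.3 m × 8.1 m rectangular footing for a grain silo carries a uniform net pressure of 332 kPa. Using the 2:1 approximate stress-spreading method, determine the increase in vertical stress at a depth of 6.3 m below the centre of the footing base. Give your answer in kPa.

Δσ_z ≈ 64.2 kPa

By the 2:1 method the load spreads at 1 horizontal : 2 vertical, so at depth z the loaded area has grown by z in each plan dimension:
Δσ = qBL/((B+z)(L+z)) = 332×3.3×8.1/((3.3+6.3)(8.1+6.3)) = 64.195 kPa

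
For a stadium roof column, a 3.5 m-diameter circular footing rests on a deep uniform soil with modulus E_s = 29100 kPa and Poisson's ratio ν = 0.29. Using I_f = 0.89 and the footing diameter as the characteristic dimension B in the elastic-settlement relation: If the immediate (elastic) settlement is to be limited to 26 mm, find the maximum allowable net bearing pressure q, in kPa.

q ≈ 265 kPa

S_e = q·B·(1−ν²)/E_s · I_f  ⇒  q = S_e·E_s / (B·(1−ν²)·I_f).
q = 0.026 × 29100 / (3.5 × 0.9159 × 0.89) = 265.2 kPa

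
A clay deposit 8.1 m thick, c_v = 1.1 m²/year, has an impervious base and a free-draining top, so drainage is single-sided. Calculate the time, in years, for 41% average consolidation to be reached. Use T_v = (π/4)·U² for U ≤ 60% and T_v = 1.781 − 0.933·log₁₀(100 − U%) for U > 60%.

Drainage path length: H_d = H = 8.1 m (single drainage).
U ≤ 60%: T_v = (π/4)·U² = (π/4)×0.41² = 0.13203.
t = T_v·H_d²/c_v = 0.13203×8.1²/1.1 = 7.875 years.

t ≈ 7.87 years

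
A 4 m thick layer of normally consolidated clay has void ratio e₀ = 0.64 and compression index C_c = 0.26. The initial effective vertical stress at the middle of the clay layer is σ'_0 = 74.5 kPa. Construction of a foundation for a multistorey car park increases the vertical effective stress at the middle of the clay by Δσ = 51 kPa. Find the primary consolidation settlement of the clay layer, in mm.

Final effective stress: σ'_f = σ'_0 + Δσ = 74.5 + 51 = 125.5 kPa.
Normally consolidated clay, so the full stress increment lies on the virgin compression line:
S_c = C_c·H/(1+e₀)·log₁₀(σ'_f/σ'_0) = 0.26×4/(1+0.64)×log₁₀(125.5/74.5)
    = 0.63415 × 0.22649 = 0.1436 m

S_c ≈ 144 mm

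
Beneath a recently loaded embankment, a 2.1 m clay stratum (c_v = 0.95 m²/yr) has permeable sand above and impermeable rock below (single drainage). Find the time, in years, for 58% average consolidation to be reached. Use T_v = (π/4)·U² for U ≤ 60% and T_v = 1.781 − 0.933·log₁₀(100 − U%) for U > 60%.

Drainage path length: H_d = H = 2.1 m (single drainage).
U ≤ 60%: T_v = (π/4)·U² = (π/4)×0.58² = 0.26421.
t = T_v·H_d²/c_v = 0.26421×2.1²/0.95 = 1.226 years.

t ≈ 1.23 years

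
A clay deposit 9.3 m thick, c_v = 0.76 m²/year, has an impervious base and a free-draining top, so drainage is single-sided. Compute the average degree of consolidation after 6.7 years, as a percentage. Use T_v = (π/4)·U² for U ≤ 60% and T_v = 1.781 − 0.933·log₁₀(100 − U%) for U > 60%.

Drainage path length: H_d = H = 9.3 m (single drainage).
T_v = c_v·t/H_d² = 0.76×6.7/9.3² = 0.058874.
T_v = 0.058874 corresponds to the U ≤ 60% branch:
U = √(4T_v/π) = 0.2738

U ≈ 27.4 %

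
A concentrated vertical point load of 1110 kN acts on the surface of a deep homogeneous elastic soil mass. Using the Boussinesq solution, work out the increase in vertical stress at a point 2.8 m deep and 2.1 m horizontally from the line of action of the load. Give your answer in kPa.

Δσ_z ≈ 22.2 kPa

Boussinesq vertical stress below a point load on an elastic half-space:
Δσ_z = 3P/(2πz²) · [1 + (r/z)²]^(−5/2)
r/z = 2.1/2.8 = 0.75; [1+(r/z)²]^(−5/2) = 0.32768.
Δσ_z = 3×1110/(2π×2.8²) × 0.32768 = 67.6 × 0.32768 = 22.15 kPa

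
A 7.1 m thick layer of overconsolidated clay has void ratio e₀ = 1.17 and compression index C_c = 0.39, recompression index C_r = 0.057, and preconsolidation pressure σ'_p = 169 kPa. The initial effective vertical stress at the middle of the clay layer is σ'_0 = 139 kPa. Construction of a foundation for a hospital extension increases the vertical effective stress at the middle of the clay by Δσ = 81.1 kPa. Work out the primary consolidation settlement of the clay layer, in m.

S_c ≈ 0.162 m

Final effective stress: σ'_f = 139 + 81.1 = 220.1 kPa.
σ'_f = 220.1 > σ'_p = 169 kPa, so the stress path crosses the preconsolidation pressure — recompression up to σ'_p, then virgin compression beyond:
S_c = H/(1+e₀)·[C_r·log₁₀(σ'_p/σ'_0) + C_c·log₁₀(σ'_f/σ'_p)]
    = 7.1/2.17 × [0.057×log₁₀(169/139) + 0.39×log₁₀(220.1/169)]
    = 3.2719 × [0.0048377 + 0.044746] = 0.1622 m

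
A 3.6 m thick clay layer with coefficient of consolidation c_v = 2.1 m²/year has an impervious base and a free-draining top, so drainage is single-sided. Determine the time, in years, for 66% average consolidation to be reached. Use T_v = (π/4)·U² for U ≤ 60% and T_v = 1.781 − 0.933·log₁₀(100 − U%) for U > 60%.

t ≈ 2.17 years

Drainage path length: H_d = H = 3.6 m (single drainage).
U > 60%: T_v = 1.781 − 0.933·log₁₀(100 − 66) = 0.35213.
t = T_v·H_d²/c_v = 0.35213×3.6²/2.1 = 2.173 years.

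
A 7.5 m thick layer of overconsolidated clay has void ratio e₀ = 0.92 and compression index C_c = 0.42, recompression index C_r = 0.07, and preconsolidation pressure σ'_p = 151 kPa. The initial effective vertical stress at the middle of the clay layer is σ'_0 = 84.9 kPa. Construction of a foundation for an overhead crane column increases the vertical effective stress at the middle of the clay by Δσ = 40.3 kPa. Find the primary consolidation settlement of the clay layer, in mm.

Final effective stress: σ'_f = 84.9 + 40.3 = 125.2 kPa.
σ'_f = 125.2 ≤ σ'_p = 151 kPa, so the clay remains overconsolidated and only the recompression index applies:
S_c = C_r·H/(1+e₀)·log₁₀(σ'_f/σ'_0) = 0.07×7.5/1.92×log₁₀(125.2/84.9)
    = 0.27343 × 0.1687 = 0.04613 m

S_c ≈ 46.1 mm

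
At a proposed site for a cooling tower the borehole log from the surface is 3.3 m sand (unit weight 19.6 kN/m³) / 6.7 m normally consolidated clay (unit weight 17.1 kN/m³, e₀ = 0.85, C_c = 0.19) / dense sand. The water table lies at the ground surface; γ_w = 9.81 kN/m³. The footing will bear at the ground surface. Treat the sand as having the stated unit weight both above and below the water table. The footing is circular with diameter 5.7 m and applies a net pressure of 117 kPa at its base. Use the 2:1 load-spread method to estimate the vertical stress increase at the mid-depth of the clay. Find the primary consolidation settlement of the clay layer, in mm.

Mid-depth of clay below the ground surface: z = 3.3 + 6.7/2 = 6.65 m.
Total vertical stress at mid-clay: σ_v = 19.6×3.3 + 17.1×3.35 = 121.97 kPa.
Pore pressure: u = 9.81×(6.65 − 0) = 65.237 kPa.
Initial effective stress: σ'_0 = σ_v − u = 121.97 − 65.237 = 56.733 kPa.
Stress increase at mid-clay by the 2:1 spreading method:
Δσ ≈ qD²/(D+z)² = 117×5.7²/(5.7+6.65)² = 24.923 kPa
Final effective stress: σ'_f = σ'_0 + Δσ = 56.733 + 24.923 = 81.656 kPa.
Normally consolidated clay, so the full stress increment lies on the virgin compression line:
S_c = C_c·H/(1+e₀)·log₁₀(σ'_f/σ'_0) = 0.19×6.7/(1+0.85)×log₁₀(81.656/56.733)
    = 0.68811 × 0.15815 = 0.1088 m

S_c ≈ 109 mm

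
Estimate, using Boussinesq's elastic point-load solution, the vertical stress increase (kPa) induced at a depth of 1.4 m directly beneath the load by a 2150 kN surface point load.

Boussinesq vertical stress below a point load on an elastic half-space:
Δσ_z = 3P/(2πz²) · [1 + (r/z)²]^(−5/2)
r/z = 0/1.4 = 0; [1+(r/z)²]^(−5/2) = 1.
Δσ_z = 3×2150/(2π×1.4²) × 1 = 523.75 × 1 = 523.8 kPa

Δσ_z ≈ 524 kPa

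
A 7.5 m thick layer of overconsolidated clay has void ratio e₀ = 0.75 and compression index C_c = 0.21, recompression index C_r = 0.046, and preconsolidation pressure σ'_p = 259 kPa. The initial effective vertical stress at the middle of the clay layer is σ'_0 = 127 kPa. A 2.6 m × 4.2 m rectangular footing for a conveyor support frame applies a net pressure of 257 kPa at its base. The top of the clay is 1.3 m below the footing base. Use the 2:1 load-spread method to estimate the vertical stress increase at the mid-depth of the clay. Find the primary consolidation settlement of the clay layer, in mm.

S_c ≈ 23.3 mm

Mid-depth of clay below the footing base: z = 1.3 + 7.5/2 = 5.05 m.
Stress increase at mid-clay by the 2:1 spreading method:
Δσ = qBL/((B+z)(L+z)) = 257×2.6×4.2/((2.6+5.05)(4.2+5.05)) = 39.66 kPa
Final effective stress: σ'_f = 127 + 39.66 = 166.66 kPa.
σ'_f = 166.66 ≤ σ'_p = 259 kPa, so the clay remains overconsolidated and only the recompression index applies:
S_c = C_r·H/(1+e₀)·log₁₀(σ'_f/σ'_0) = 0.046×7.5/1.75×log₁₀(166.66/127)
    = 0.19714 × 0.11803 = 0.02327 m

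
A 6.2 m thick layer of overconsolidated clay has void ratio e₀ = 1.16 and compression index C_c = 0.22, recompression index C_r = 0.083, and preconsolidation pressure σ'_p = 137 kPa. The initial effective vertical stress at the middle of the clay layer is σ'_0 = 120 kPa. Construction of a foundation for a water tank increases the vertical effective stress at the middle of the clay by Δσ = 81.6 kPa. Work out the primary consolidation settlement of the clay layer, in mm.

Final effective stress: σ'_f = 120 + 81.6 = 201.6 kPa.
σ'_f = 201.6 > σ'_p = 137 kPa, so the stress path crosses the preconsolidation pressure — recompression up to σ'_p, then virgin compression beyond:
S_c = H/(1+e₀)·[C_r·log₁₀(σ'_p/σ'_0) + C_c·log₁₀(σ'_f/σ'_p)]
    = 6.2/2.16 × [0.083×log₁₀(137/120) + 0.22×log₁₀(201.6/137)]
    = 2.8704 × [0.0047758 + 0.036909] = 0.1197 m

S_c ≈ 120 mm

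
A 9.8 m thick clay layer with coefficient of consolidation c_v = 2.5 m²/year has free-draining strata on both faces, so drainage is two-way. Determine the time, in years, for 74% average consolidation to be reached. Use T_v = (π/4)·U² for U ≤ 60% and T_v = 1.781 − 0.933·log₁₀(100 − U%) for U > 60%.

t ≈ 4.43 years

Drainage path length: H_d = H/2 = 4.9 m (double drainage).
U > 60%: T_v = 1.781 − 0.933·log₁₀(100 − 74) = 0.46083.
t = T_v·H_d²/c_v = 0.46083×4.9²/2.5 = 4.426 years.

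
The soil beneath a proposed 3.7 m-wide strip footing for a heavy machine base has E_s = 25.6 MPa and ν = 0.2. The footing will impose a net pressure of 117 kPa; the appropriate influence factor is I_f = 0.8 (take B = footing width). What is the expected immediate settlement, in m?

S_e ≈ 0.013 m

Immediate (elastic) settlement: S_e = q·B·(1−ν²)/E_s · I_f.
E_s = 25.6 MPa = 25600 kPa.
S_e = 117 × 3.7 × (1 − 0.2²) / 25600 × 0.8
    = 117 × 3.7 × 0.96 / 25600 × 0.8
    = 0.01299 m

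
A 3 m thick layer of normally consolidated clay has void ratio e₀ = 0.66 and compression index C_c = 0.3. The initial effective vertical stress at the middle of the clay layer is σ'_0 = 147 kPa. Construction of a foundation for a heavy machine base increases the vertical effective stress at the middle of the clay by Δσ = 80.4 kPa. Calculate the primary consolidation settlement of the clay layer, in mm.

S_c ≈ 103 mm

Final effective stress: σ'_f = σ'_0 + Δσ = 147 + 80.4 = 227.4 kPa.
Normally consolidated clay, so the full stress increment lies on the virgin compression line:
S_c = C_c·H/(1+e₀)·log₁₀(σ'_f/σ'_0) = 0.3×3/(1+0.66)×log₁₀(227.4/147)
    = 0.54217 × 0.18947 = 0.1027 m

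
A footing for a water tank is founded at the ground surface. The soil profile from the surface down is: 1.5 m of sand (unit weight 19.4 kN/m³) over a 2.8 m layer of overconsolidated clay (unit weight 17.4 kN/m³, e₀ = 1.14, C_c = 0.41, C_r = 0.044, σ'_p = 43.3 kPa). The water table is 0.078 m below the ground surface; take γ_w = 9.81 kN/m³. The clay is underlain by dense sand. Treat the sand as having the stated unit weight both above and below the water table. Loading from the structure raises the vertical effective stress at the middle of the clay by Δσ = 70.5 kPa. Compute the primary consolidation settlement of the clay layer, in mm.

S_c ≈ 199 mm

Mid-depth of clay below the ground surface: z = 1.5 + 2.8/2 = 2.9 m.
Total vertical stress at mid-clay: σ_v = 19.4×1.5 + 17.4×1.4 = 53.46 kPa.
Pore pressure: u = 9.81×(2.9 − 0.078) = 27.684 kPa.
Initial effective stress: σ'_0 = σ_v − u = 53.46 − 27.684 = 25.776 kPa.
Final effective stress: σ'_f = 25.776 + 70.5 = 96.276 kPa.
σ'_f = 96.276 > σ'_p = 43.3 kPa, so the stress path crosses the preconsolidation pressure — recompression up to σ'_p, then virgin compression beyond:
S_c = H/(1+e₀)·[C_r·log₁₀(σ'_p/σ'_0) + C_c·log₁₀(σ'_f/σ'_p)]
    = 2.8/2.14 × [0.044×log₁₀(43.3/25.776) + 0.41×log₁₀(96.276/43.3)]
    = 1.3084 × [0.009912 + 0.14228] = 0.1991 m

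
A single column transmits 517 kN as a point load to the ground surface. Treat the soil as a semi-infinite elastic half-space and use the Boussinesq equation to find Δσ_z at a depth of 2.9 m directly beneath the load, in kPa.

Boussinesq vertical stress below a point load on an elastic half-space:
Δσ_z = 3P/(2πz²) · [1 + (r/z)²]^(−5/2)
r/z = 0/2.9 = 0; [1+(r/z)²]^(−5/2) = 1.
Δσ_z = 3×517/(2π×2.9²) × 1 = 29.352 × 1 = 29.35 kPa

Δσ_z ≈ 29.4 kPa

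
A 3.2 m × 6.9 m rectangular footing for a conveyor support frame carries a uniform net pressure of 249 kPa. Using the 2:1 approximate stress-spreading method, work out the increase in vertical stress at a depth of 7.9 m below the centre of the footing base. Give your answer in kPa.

Δσ_z ≈ 33.5 kPa

By the 2:1 method the load spreads at 1 horizontal : 2 vertical, so at depth z the loaded area has grown by z in each plan dimension:
Δσ = qBL/((B+z)(L+z)) = 249×3.2×6.9/((3.2+7.9)(6.9+7.9)) = 33.467 kPa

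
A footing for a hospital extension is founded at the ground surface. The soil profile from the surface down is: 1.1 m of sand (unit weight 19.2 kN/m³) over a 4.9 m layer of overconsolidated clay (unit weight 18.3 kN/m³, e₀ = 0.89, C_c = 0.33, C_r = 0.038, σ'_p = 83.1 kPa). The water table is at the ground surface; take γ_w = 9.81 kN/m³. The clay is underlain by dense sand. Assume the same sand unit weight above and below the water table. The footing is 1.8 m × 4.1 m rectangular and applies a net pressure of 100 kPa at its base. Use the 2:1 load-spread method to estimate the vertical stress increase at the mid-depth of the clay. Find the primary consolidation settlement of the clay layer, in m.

Mid-depth of clay below the ground surface: z = 1.1 + 4.9/2 = 3.55 m.
Total vertical stress at mid-clay: σ_v = 19.2×1.1 + 18.3×2.45 = 65.955 kPa.
Pore pressure: u = 9.81×(3.55 − 0) = 34.825 kPa.
Initial effective stress: σ'_0 = σ_v − u = 65.955 − 34.825 = 31.13 kPa.
Stress increase at mid-clay by the 2:1 spreading method:
Δσ = qBL/((B+z)(L+z)) = 100×1.8×4.1/((1.8+3.55)(4.1+3.55)) = 18.032 kPa
Final effective stress: σ'_f = 31.13 + 18.032 = 49.162 kPa.
σ'_f = 49.162 ≤ σ'_p = 83.1 kPa, so the clay remains overconsolidated and only the recompression index applies:
S_c = C_r·H/(1+e₀)·log₁₀(σ'_f/σ'_0) = 0.038×4.9/1.89×log₁₀(49.162/31.13)
    = 0.098519 × 0.19845 = 0.01955 m

S_c ≈ 0.0196 m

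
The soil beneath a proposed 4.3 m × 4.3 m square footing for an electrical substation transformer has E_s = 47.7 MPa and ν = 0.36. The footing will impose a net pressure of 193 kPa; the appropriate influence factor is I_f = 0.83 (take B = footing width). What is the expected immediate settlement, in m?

S_e ≈ 0.0126 m

Immediate (elastic) settlement: S_e = q·B·(1−ν²)/E_s · I_f.
E_s = 47.7 MPa = 47700 kPa.
S_e = 193 × 4.3 × (1 − 0.36²) / 47700 × 0.83
    = 193 × 4.3 × 0.8704 / 47700 × 0.83
    = 0.01257 m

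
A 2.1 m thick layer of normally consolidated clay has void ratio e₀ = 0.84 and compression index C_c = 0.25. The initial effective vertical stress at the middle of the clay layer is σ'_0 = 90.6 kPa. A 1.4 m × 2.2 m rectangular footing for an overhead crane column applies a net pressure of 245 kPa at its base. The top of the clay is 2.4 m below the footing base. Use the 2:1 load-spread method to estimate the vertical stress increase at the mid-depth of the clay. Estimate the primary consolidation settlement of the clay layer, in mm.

Mid-depth of clay below the footing base: z = 2.4 + 2.1/2 = 3.45 m.
Stress increase at mid-clay by the 2:1 spreading method:
Δσ = qBL/((B+z)(L+z)) = 245×1.4×2.2/((1.4+3.45)(2.2+3.45)) = 27.538 kPa
Final effective stress: σ'_f = σ'_0 + Δσ = 90.6 + 27.538 = 118.14 kPa.
Normally consolidated clay, so the full stress increment lies on the virgin compression line:
S_c = C_c·H/(1+e₀)·log₁₀(σ'_f/σ'_0) = 0.25×2.1/(1+0.84)×log₁₀(118.14/90.6)
    = 0.28533 × 0.11527 = 0.03289 m

S_c ≈ 32.9 mm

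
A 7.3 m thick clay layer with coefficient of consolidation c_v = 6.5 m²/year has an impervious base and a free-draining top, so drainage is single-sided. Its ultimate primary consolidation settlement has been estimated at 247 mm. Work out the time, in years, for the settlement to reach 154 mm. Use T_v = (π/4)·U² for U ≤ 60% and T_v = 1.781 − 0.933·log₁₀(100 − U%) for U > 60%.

Drainage path length: H_d = H = 7.3 m (single drainage).
U = S(t)/S_ult = 154/247 = 0.6235.
U > 60%: T_v = 1.781 − 0.933·log₁₀(100 − 62.348) = 0.31079.
t = T_v·H_d²/c_v = 0.31079×7.3²/6.5 = 2.548 years.

t ≈ 2.55 years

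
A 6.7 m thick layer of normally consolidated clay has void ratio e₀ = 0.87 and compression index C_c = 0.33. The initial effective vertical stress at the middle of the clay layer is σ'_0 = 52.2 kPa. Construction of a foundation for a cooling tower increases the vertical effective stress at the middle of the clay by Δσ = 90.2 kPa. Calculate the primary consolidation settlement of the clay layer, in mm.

S_c ≈ 515 mm

Final effective stress: σ'_f = σ'_0 + Δσ = 52.2 + 90.2 = 142.4 kPa.
Normally consolidated clay, so the full stress increment lies on the virgin compression line:
S_c = C_c·H/(1+e₀)·log₁₀(σ'_f/σ'_0) = 0.33×6.7/(1+0.87)×log₁₀(142.4/52.2)
    = 1.1824 × 0.43584 = 0.5153 m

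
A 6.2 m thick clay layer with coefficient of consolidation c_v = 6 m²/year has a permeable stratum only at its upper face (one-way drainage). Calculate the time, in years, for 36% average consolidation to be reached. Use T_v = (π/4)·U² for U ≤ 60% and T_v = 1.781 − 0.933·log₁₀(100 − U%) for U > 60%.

Drainage path length: H_d = H = 6.2 m (single drainage).
U ≤ 60%: T_v = (π/4)·U² = (π/4)×0.36² = 0.10179.
t = T_v·H_d²/c_v = 0.10179×6.2²/6 = 0.6521 years.

t ≈ 0.652 years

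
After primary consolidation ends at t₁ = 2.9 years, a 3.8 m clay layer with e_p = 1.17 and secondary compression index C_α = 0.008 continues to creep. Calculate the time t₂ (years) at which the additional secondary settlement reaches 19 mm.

t₂ ≈ 65.9 years

S_s = C_α·H/(1+e_p)·log₁₀(t₂/t₁) ⇒ log₁₀(t₂/t₁) = S_s·(1+e_p)/(C_α·H).
log₁₀(t₂/t₁) = 0.019 × (1+1.17) / (0.008×3.8) = 1.356
t₂ = t₁ × 10^1.356 = 2.9 × 22.71 = 65.86 years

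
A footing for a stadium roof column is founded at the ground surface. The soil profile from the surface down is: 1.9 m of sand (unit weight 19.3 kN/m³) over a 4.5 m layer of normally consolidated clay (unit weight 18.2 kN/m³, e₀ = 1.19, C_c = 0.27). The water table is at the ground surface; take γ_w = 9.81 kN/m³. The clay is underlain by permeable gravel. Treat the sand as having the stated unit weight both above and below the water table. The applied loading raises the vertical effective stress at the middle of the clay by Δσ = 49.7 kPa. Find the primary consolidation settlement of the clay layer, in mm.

S_c ≈ 206 mm

Mid-depth of clay below the ground surface: z = 1.9 + 4.5/2 = 4.15 m.
Total vertical stress at mid-clay: σ_v = 19.3×1.9 + 18.2×2.25 = 77.62 kPa.
Pore pressure: u = 9.81×(4.15 − 0) = 40.712 kPa.
Initial effective stress: σ'_0 = σ_v − u = 77.62 − 40.712 = 36.908 kPa.
Final effective stress: σ'_f = σ'_0 + Δσ = 36.908 + 49.7 = 86.608 kPa.
Normally consolidated clay, so the full stress increment lies on the virgin compression line:
S_c = C_c·H/(1+e₀)·log₁₀(σ'_f/σ'_0) = 0.27×4.5/(1+1.19)×log₁₀(86.608/36.908)
    = 0.55479 × 0.37044 = 0.2055 m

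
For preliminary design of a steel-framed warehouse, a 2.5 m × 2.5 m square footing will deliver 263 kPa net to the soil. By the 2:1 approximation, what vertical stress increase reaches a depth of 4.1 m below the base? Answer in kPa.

Δσ_z ≈ 37.7 kPa

By the 2:1 method the load spreads at 1 horizontal : 2 vertical, so at depth z the loaded area has grown by z in each plan dimension:
Δσ = qBL/((B+z)(L+z)) = 263×2.5×2.5/((2.5+4.1)(2.5+4.1)) = 37.735 kPa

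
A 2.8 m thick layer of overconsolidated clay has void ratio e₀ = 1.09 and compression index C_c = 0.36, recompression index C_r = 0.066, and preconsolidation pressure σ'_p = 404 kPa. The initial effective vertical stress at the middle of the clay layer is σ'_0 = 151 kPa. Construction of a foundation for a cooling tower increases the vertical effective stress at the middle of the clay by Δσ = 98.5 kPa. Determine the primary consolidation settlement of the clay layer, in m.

S_c ≈ 0.0193 m

Final effective stress: σ'_f = 151 + 98.5 = 249.5 kPa.
σ'_f = 249.5 ≤ σ'_p = 404 kPa, so the clay remains overconsolidated and only the recompression index applies:
S_c = C_r·H/(1+e₀)·log₁₀(σ'_f/σ'_0) = 0.066×2.8/2.09×log₁₀(249.5/151)
    = 0.08842 × 0.21809 = 0.01928 m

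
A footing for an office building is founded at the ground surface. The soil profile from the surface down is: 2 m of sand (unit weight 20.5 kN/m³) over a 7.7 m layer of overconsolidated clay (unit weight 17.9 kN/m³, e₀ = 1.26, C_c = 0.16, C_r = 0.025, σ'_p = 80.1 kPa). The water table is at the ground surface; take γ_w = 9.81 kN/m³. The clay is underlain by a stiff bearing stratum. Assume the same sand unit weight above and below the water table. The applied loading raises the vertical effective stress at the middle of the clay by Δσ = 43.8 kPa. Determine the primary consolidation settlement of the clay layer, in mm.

Mid-depth of clay below the ground surface: z = 2 + 7.7/2 = 5.85 m.
Total vertical stress at mid-clay: σ_v = 20.5×2 + 17.9×3.85 = 109.91 kPa.
Pore pressure: u = 9.81×(5.85 − 0) = 57.389 kPa.
Initial effective stress: σ'_0 = σ_v − u = 109.91 − 57.389 = 52.521 kPa.
Final effective stress: σ'_f = 52.521 + 43.8 = 96.321 kPa.
σ'_f = 96.321 > σ'_p = 80.1 kPa, so the stress path crosses the preconsolidation pressure — recompression up to σ'_p, then virgin compression beyond:
S_c = H/(1+e₀)·[C_r·log₁₀(σ'_p/σ'_0) + C_c·log₁₀(σ'_f/σ'_p)]
    = 7.7/2.26 × [0.025×log₁₀(80.1/52.521) + 0.16×log₁₀(96.321/80.1)]
    = 3.4071 × [0.0045825 + 0.012814] = 0.05927 m

S_c ≈ 59.3 mm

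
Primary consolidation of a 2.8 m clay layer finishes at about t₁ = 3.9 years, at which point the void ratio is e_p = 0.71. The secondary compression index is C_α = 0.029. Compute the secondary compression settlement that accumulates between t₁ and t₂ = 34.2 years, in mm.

Secondary compression: S_s = C_α·H/(1+e_p)·log₁₀(t₂/t₁)
S_s = 0.029×2.8/(1+0.71)×log₁₀(34.2/3.9)
    = 0.04749 × 0.943 = 0.04478 m

S_s ≈ 44.8 mm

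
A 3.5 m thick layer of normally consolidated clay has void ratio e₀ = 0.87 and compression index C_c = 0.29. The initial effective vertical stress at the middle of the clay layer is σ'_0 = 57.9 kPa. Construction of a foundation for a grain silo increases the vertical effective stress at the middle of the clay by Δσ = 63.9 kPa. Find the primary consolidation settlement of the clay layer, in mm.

S_c ≈ 175 mm

Final effective stress: σ'_f = σ'_0 + Δσ = 57.9 + 63.9 = 121.8 kPa.
Normally consolidated clay, so the full stress increment lies on the virgin compression line:
S_c = C_c·H/(1+e₀)·log₁₀(σ'_f/σ'_0) = 0.29×3.5/(1+0.87)×log₁₀(121.8/57.9)
    = 0.54278 × 0.32297 = 0.1753 m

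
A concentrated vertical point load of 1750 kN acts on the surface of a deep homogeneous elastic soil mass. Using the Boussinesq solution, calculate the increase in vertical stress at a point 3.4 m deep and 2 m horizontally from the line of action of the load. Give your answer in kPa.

Δσ_z ≈ 34.4 kPa

Boussinesq vertical stress below a point load on an elastic half-space:
Δσ_z = 3P/(2πz²) · [1 + (r/z)²]^(−5/2)
r/z = 2/3.4 = 0.58824; [1+(r/z)²]^(−5/2) = 0.47574.
Δσ_z = 3×1750/(2π×3.4²) × 0.47574 = 72.281 × 0.47574 = 34.39 kPa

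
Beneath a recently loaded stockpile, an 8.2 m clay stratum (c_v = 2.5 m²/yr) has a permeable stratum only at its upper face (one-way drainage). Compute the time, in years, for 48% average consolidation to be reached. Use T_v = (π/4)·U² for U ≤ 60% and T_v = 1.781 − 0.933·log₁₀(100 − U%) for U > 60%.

Drainage path length: H_d = H = 8.2 m (single drainage).
U ≤ 60%: T_v = (π/4)·U² = (π/4)×0.48² = 0.18096.
t = T_v·H_d²/c_v = 0.18096×8.2²/2.5 = 4.867 years.

t ≈ 4.87 years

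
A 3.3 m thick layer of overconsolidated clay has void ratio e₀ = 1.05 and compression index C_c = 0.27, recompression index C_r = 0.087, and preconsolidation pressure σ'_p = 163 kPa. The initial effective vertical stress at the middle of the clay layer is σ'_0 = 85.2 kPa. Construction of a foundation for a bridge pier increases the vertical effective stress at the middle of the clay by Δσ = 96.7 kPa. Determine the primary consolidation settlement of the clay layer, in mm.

S_c ≈ 60.2 mm

Final effective stress: σ'_f = 85.2 + 96.7 = 181.9 kPa.
σ'_f = 181.9 > σ'_p = 163 kPa, so the stress path crosses the preconsolidation pressure — recompression up to σ'_p, then virgin compression beyond:
S_c = H/(1+e₀)·[C_r·log₁₀(σ'_p/σ'_0) + C_c·log₁₀(σ'_f/σ'_p)]
    = 3.3/2.05 × [0.087×log₁₀(163/85.2) + 0.27×log₁₀(181.9/163)]
    = 1.6098 × [0.024512 + 0.012864] = 0.06017 m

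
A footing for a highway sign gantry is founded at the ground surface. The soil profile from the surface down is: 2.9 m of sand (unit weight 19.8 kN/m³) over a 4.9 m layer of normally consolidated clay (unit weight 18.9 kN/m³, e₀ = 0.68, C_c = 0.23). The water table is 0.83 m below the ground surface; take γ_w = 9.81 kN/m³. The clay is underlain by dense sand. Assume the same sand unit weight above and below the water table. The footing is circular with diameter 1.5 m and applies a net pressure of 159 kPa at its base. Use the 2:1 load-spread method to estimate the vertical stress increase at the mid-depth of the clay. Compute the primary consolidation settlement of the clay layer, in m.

Mid-depth of clay below the ground surface: z = 2.9 + 4.9/2 = 5.35 m.
Total vertical stress at mid-clay: σ_v = 19.8×2.9 + 18.9×2.45 = 103.72 kPa.
Pore pressure: u = 9.81×(5.35 − 0.83) = 44.341 kPa.
Initial effective stress: σ'_0 = σ_v − u = 103.72 − 44.341 = 59.379 kPa.
Stress increase at mid-clay by the 2:1 spreading method:
Δσ ≈ qD²/(D+z)² = 159×1.5²/(1.5+5.35)² = 7.6243 kPa
Final effective stress: σ'_f = σ'_0 + Δσ = 59.379 + 7.6243 = 67.003 kPa.
Normally consolidated clay, so the full stress increment lies on the virgin compression line:
S_c = C_c·H/(1+e₀)·log₁₀(σ'_f/σ'_0) = 0.23×4.9/(1+0.68)×log₁₀(67.003/59.379)
    = 0.67083 × 0.052461 = 0.03519 m

S_c ≈ 0.0352 m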